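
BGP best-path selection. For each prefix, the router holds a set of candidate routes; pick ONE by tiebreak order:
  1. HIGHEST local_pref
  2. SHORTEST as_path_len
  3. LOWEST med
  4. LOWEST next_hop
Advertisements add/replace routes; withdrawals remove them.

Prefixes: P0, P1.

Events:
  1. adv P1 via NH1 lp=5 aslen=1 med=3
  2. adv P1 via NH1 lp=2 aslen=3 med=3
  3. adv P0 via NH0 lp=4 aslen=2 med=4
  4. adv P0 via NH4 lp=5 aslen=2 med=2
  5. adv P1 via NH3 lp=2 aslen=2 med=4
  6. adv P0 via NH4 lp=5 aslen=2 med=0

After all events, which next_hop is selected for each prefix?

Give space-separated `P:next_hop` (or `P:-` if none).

Op 1: best P0=- P1=NH1
Op 2: best P0=- P1=NH1
Op 3: best P0=NH0 P1=NH1
Op 4: best P0=NH4 P1=NH1
Op 5: best P0=NH4 P1=NH3
Op 6: best P0=NH4 P1=NH3

Answer: P0:NH4 P1:NH3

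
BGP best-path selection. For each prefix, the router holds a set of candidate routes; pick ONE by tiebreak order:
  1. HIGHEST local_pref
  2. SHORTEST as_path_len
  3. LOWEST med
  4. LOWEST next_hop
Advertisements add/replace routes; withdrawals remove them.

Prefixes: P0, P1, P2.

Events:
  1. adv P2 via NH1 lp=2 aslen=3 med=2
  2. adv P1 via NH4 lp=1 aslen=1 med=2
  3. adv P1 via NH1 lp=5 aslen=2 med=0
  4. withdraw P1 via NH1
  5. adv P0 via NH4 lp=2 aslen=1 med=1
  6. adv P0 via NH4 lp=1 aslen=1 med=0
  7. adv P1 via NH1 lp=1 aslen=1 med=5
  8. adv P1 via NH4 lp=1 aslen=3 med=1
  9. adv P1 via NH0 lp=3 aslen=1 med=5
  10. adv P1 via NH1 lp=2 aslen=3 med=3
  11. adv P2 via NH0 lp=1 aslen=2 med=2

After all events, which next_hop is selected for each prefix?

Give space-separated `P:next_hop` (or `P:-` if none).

Answer: P0:NH4 P1:NH0 P2:NH1

Derivation:
Op 1: best P0=- P1=- P2=NH1
Op 2: best P0=- P1=NH4 P2=NH1
Op 3: best P0=- P1=NH1 P2=NH1
Op 4: best P0=- P1=NH4 P2=NH1
Op 5: best P0=NH4 P1=NH4 P2=NH1
Op 6: best P0=NH4 P1=NH4 P2=NH1
Op 7: best P0=NH4 P1=NH4 P2=NH1
Op 8: best P0=NH4 P1=NH1 P2=NH1
Op 9: best P0=NH4 P1=NH0 P2=NH1
Op 10: best P0=NH4 P1=NH0 P2=NH1
Op 11: best P0=NH4 P1=NH0 P2=NH1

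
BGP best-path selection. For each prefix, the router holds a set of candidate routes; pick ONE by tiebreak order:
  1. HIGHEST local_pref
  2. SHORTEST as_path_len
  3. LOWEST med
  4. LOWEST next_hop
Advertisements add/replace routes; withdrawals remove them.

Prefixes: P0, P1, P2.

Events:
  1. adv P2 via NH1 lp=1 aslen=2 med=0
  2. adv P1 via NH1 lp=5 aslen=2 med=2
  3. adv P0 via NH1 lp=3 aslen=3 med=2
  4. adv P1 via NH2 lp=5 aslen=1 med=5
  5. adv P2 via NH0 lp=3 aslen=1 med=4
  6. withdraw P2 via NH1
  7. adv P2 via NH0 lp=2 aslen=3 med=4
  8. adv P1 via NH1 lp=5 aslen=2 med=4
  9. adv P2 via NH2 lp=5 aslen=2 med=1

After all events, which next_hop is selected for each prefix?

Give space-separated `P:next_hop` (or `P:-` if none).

Op 1: best P0=- P1=- P2=NH1
Op 2: best P0=- P1=NH1 P2=NH1
Op 3: best P0=NH1 P1=NH1 P2=NH1
Op 4: best P0=NH1 P1=NH2 P2=NH1
Op 5: best P0=NH1 P1=NH2 P2=NH0
Op 6: best P0=NH1 P1=NH2 P2=NH0
Op 7: best P0=NH1 P1=NH2 P2=NH0
Op 8: best P0=NH1 P1=NH2 P2=NH0
Op 9: best P0=NH1 P1=NH2 P2=NH2

Answer: P0:NH1 P1:NH2 P2:NH2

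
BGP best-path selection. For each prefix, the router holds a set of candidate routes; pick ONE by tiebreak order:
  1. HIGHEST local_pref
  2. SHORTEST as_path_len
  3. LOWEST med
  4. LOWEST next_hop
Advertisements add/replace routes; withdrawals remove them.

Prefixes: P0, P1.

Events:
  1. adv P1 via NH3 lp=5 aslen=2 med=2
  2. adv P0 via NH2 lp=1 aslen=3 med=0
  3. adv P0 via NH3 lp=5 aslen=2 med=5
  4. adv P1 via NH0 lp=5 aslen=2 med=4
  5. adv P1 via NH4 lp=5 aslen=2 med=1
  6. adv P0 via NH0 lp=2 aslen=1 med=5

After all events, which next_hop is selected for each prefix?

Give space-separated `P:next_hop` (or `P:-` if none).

Op 1: best P0=- P1=NH3
Op 2: best P0=NH2 P1=NH3
Op 3: best P0=NH3 P1=NH3
Op 4: best P0=NH3 P1=NH3
Op 5: best P0=NH3 P1=NH4
Op 6: best P0=NH3 P1=NH4

Answer: P0:NH3 P1:NH4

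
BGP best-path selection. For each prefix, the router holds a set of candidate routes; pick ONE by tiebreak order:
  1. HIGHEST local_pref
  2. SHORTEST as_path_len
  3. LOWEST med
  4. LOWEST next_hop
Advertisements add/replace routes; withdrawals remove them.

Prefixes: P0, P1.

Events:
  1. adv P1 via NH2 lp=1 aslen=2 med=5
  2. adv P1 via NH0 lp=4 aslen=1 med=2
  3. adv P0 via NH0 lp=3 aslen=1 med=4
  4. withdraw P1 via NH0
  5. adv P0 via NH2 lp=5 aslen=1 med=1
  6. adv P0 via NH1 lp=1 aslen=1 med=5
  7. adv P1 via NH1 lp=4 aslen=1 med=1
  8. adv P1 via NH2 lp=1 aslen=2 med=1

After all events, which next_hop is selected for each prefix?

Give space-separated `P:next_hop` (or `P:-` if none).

Op 1: best P0=- P1=NH2
Op 2: best P0=- P1=NH0
Op 3: best P0=NH0 P1=NH0
Op 4: best P0=NH0 P1=NH2
Op 5: best P0=NH2 P1=NH2
Op 6: best P0=NH2 P1=NH2
Op 7: best P0=NH2 P1=NH1
Op 8: best P0=NH2 P1=NH1

Answer: P0:NH2 P1:NH1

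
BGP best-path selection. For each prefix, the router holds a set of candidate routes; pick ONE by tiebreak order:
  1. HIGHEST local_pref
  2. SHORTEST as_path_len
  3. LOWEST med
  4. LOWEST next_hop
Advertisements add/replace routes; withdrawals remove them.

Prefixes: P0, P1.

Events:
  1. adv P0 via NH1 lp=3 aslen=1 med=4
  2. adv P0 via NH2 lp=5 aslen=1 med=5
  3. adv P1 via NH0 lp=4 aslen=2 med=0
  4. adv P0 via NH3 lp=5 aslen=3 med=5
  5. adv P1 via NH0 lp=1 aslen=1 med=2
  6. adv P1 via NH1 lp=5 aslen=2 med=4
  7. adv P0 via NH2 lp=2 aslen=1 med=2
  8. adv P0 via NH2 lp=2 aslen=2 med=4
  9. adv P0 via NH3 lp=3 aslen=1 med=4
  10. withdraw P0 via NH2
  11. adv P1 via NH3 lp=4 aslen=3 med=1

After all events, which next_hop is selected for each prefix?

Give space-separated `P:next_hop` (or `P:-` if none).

Answer: P0:NH1 P1:NH1

Derivation:
Op 1: best P0=NH1 P1=-
Op 2: best P0=NH2 P1=-
Op 3: best P0=NH2 P1=NH0
Op 4: best P0=NH2 P1=NH0
Op 5: best P0=NH2 P1=NH0
Op 6: best P0=NH2 P1=NH1
Op 7: best P0=NH3 P1=NH1
Op 8: best P0=NH3 P1=NH1
Op 9: best P0=NH1 P1=NH1
Op 10: best P0=NH1 P1=NH1
Op 11: best P0=NH1 P1=NH1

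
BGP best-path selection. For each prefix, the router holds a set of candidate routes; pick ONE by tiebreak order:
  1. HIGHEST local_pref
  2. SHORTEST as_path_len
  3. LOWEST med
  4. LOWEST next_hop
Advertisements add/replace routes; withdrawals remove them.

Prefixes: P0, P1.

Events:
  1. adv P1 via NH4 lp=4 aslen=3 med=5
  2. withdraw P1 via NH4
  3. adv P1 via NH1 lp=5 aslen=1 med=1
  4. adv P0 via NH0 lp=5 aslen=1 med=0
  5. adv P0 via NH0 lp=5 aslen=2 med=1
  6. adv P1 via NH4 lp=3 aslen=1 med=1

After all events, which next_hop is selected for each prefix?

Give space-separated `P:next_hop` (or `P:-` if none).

Answer: P0:NH0 P1:NH1

Derivation:
Op 1: best P0=- P1=NH4
Op 2: best P0=- P1=-
Op 3: best P0=- P1=NH1
Op 4: best P0=NH0 P1=NH1
Op 5: best P0=NH0 P1=NH1
Op 6: best P0=NH0 P1=NH1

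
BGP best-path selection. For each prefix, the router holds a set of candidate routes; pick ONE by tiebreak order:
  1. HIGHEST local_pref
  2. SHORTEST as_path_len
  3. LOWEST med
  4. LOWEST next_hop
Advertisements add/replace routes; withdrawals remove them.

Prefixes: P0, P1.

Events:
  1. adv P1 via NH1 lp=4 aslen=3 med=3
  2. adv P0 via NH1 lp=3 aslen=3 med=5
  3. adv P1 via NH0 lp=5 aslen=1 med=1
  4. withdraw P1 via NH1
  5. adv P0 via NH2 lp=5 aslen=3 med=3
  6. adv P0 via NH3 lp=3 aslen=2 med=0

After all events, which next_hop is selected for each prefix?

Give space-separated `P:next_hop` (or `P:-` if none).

Answer: P0:NH2 P1:NH0

Derivation:
Op 1: best P0=- P1=NH1
Op 2: best P0=NH1 P1=NH1
Op 3: best P0=NH1 P1=NH0
Op 4: best P0=NH1 P1=NH0
Op 5: best P0=NH2 P1=NH0
Op 6: best P0=NH2 P1=NH0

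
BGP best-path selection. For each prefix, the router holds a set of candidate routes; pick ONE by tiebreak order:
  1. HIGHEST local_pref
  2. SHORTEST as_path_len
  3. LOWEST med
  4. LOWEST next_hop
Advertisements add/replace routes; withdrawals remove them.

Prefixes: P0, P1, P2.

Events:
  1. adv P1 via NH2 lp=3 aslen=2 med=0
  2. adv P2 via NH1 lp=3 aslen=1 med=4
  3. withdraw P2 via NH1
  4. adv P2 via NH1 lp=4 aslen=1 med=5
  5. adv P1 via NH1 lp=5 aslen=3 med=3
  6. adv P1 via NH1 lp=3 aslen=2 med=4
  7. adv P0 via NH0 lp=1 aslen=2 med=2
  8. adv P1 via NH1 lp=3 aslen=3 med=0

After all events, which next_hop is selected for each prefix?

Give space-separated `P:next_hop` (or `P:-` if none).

Op 1: best P0=- P1=NH2 P2=-
Op 2: best P0=- P1=NH2 P2=NH1
Op 3: best P0=- P1=NH2 P2=-
Op 4: best P0=- P1=NH2 P2=NH1
Op 5: best P0=- P1=NH1 P2=NH1
Op 6: best P0=- P1=NH2 P2=NH1
Op 7: best P0=NH0 P1=NH2 P2=NH1
Op 8: best P0=NH0 P1=NH2 P2=NH1

Answer: P0:NH0 P1:NH2 P2:NH1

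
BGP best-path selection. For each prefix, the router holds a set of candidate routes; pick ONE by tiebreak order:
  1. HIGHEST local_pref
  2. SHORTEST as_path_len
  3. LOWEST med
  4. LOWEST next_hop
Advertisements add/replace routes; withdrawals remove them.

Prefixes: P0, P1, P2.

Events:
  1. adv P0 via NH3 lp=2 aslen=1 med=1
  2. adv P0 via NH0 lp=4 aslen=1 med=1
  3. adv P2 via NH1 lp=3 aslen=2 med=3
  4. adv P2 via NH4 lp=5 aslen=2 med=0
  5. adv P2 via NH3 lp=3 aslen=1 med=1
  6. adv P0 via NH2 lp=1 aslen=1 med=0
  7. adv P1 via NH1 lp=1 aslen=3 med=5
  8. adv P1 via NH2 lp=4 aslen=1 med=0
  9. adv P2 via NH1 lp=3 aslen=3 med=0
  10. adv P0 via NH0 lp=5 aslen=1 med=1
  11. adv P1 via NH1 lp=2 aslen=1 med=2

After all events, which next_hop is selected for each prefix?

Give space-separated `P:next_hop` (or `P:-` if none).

Op 1: best P0=NH3 P1=- P2=-
Op 2: best P0=NH0 P1=- P2=-
Op 3: best P0=NH0 P1=- P2=NH1
Op 4: best P0=NH0 P1=- P2=NH4
Op 5: best P0=NH0 P1=- P2=NH4
Op 6: best P0=NH0 P1=- P2=NH4
Op 7: best P0=NH0 P1=NH1 P2=NH4
Op 8: best P0=NH0 P1=NH2 P2=NH4
Op 9: best P0=NH0 P1=NH2 P2=NH4
Op 10: best P0=NH0 P1=NH2 P2=NH4
Op 11: best P0=NH0 P1=NH2 P2=NH4

Answer: P0:NH0 P1:NH2 P2:NH4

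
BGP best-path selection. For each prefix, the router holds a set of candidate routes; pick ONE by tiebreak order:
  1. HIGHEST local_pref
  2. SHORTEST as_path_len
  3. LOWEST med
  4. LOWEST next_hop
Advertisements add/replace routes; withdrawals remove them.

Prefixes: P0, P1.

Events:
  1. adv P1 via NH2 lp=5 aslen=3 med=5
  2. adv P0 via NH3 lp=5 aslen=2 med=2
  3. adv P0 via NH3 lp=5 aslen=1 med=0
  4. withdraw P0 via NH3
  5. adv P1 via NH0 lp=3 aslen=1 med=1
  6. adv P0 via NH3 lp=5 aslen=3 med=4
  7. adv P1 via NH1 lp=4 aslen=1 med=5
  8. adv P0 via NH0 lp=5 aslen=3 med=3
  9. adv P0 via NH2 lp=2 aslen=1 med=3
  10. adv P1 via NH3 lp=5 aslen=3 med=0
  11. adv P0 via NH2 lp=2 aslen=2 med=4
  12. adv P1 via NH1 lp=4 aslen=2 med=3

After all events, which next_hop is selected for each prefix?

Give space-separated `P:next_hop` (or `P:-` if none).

Answer: P0:NH0 P1:NH3

Derivation:
Op 1: best P0=- P1=NH2
Op 2: best P0=NH3 P1=NH2
Op 3: best P0=NH3 P1=NH2
Op 4: best P0=- P1=NH2
Op 5: best P0=- P1=NH2
Op 6: best P0=NH3 P1=NH2
Op 7: best P0=NH3 P1=NH2
Op 8: best P0=NH0 P1=NH2
Op 9: best P0=NH0 P1=NH2
Op 10: best P0=NH0 P1=NH3
Op 11: best P0=NH0 P1=NH3
Op 12: best P0=NH0 P1=NH3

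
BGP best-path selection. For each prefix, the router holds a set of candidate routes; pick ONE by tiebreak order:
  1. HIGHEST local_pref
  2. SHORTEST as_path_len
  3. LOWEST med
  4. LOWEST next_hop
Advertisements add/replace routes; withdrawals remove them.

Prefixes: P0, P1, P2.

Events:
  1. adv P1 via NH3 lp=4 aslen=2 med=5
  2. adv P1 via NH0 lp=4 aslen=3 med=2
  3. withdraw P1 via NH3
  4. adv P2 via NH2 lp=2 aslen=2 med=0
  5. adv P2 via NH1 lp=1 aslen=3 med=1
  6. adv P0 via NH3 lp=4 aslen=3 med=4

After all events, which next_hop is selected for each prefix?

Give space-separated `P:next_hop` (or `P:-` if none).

Op 1: best P0=- P1=NH3 P2=-
Op 2: best P0=- P1=NH3 P2=-
Op 3: best P0=- P1=NH0 P2=-
Op 4: best P0=- P1=NH0 P2=NH2
Op 5: best P0=- P1=NH0 P2=NH2
Op 6: best P0=NH3 P1=NH0 P2=NH2

Answer: P0:NH3 P1:NH0 P2:NH2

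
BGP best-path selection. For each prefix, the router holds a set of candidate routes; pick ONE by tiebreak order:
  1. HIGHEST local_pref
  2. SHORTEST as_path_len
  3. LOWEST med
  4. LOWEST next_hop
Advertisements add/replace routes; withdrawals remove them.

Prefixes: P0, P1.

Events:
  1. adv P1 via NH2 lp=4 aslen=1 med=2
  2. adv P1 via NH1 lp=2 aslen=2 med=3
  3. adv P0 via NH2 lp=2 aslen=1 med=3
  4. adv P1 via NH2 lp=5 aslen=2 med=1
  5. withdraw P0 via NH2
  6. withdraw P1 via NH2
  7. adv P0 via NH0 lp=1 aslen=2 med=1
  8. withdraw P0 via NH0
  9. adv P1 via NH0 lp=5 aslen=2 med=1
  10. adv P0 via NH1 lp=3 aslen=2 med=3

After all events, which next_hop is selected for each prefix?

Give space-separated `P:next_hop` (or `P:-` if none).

Answer: P0:NH1 P1:NH0

Derivation:
Op 1: best P0=- P1=NH2
Op 2: best P0=- P1=NH2
Op 3: best P0=NH2 P1=NH2
Op 4: best P0=NH2 P1=NH2
Op 5: best P0=- P1=NH2
Op 6: best P0=- P1=NH1
Op 7: best P0=NH0 P1=NH1
Op 8: best P0=- P1=NH1
Op 9: best P0=- P1=NH0
Op 10: best P0=NH1 P1=NH0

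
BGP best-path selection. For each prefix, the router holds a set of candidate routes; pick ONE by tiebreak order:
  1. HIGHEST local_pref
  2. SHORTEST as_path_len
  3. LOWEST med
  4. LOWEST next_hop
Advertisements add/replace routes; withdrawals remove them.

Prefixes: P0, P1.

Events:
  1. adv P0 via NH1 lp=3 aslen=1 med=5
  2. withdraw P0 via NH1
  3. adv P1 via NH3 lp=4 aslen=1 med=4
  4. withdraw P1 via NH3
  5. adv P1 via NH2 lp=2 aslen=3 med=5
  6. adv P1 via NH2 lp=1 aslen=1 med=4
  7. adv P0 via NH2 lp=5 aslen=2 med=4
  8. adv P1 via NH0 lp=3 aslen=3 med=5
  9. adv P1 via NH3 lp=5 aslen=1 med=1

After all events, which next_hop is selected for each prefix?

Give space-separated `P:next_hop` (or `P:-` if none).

Op 1: best P0=NH1 P1=-
Op 2: best P0=- P1=-
Op 3: best P0=- P1=NH3
Op 4: best P0=- P1=-
Op 5: best P0=- P1=NH2
Op 6: best P0=- P1=NH2
Op 7: best P0=NH2 P1=NH2
Op 8: best P0=NH2 P1=NH0
Op 9: best P0=NH2 P1=NH3

Answer: P0:NH2 P1:NH3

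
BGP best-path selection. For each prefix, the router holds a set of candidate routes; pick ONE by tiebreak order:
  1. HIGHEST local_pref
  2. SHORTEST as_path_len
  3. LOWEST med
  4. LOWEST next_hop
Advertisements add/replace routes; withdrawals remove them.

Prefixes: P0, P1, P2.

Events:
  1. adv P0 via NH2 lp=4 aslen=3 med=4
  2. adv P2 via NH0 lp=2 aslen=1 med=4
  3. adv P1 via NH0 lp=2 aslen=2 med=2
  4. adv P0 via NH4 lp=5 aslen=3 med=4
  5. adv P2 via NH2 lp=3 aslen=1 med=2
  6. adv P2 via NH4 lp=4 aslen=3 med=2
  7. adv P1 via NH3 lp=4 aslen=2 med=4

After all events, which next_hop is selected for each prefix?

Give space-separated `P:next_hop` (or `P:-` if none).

Answer: P0:NH4 P1:NH3 P2:NH4

Derivation:
Op 1: best P0=NH2 P1=- P2=-
Op 2: best P0=NH2 P1=- P2=NH0
Op 3: best P0=NH2 P1=NH0 P2=NH0
Op 4: best P0=NH4 P1=NH0 P2=NH0
Op 5: best P0=NH4 P1=NH0 P2=NH2
Op 6: best P0=NH4 P1=NH0 P2=NH4
Op 7: best P0=NH4 P1=NH3 P2=NH4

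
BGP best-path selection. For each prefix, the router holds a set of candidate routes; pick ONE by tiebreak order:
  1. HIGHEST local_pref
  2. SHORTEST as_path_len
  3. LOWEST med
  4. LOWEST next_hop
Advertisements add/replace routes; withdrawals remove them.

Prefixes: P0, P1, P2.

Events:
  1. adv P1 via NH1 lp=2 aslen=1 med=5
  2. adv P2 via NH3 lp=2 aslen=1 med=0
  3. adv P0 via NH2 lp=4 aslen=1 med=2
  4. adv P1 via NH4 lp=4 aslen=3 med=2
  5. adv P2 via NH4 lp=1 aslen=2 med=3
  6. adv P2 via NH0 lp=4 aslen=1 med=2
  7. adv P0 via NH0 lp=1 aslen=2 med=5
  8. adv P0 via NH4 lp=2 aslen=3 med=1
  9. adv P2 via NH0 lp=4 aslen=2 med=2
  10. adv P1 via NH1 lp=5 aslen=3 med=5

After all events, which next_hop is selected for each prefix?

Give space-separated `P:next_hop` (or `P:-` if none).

Answer: P0:NH2 P1:NH1 P2:NH0

Derivation:
Op 1: best P0=- P1=NH1 P2=-
Op 2: best P0=- P1=NH1 P2=NH3
Op 3: best P0=NH2 P1=NH1 P2=NH3
Op 4: best P0=NH2 P1=NH4 P2=NH3
Op 5: best P0=NH2 P1=NH4 P2=NH3
Op 6: best P0=NH2 P1=NH4 P2=NH0
Op 7: best P0=NH2 P1=NH4 P2=NH0
Op 8: best P0=NH2 P1=NH4 P2=NH0
Op 9: best P0=NH2 P1=NH4 P2=NH0
Op 10: best P0=NH2 P1=NH1 P2=NH0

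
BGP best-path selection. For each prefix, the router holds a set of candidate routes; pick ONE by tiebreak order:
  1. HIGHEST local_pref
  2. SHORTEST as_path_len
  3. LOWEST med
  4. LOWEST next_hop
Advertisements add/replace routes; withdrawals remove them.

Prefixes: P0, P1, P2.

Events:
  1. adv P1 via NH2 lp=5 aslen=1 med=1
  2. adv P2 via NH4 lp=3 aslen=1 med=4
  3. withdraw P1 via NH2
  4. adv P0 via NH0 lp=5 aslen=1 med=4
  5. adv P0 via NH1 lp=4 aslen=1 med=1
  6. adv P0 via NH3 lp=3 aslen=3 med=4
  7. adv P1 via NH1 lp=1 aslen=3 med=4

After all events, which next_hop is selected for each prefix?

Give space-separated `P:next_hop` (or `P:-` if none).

Op 1: best P0=- P1=NH2 P2=-
Op 2: best P0=- P1=NH2 P2=NH4
Op 3: best P0=- P1=- P2=NH4
Op 4: best P0=NH0 P1=- P2=NH4
Op 5: best P0=NH0 P1=- P2=NH4
Op 6: best P0=NH0 P1=- P2=NH4
Op 7: best P0=NH0 P1=NH1 P2=NH4

Answer: P0:NH0 P1:NH1 P2:NH4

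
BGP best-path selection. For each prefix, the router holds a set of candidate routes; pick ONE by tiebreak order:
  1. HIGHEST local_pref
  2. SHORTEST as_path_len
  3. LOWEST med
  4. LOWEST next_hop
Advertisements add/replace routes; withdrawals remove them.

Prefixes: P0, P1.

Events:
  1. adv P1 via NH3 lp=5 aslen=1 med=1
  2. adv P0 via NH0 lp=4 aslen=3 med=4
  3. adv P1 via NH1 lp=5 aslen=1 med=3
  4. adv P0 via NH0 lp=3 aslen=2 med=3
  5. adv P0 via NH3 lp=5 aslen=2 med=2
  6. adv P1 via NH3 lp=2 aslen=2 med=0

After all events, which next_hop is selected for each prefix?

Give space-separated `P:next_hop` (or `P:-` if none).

Op 1: best P0=- P1=NH3
Op 2: best P0=NH0 P1=NH3
Op 3: best P0=NH0 P1=NH3
Op 4: best P0=NH0 P1=NH3
Op 5: best P0=NH3 P1=NH3
Op 6: best P0=NH3 P1=NH1

Answer: P0:NH3 P1:NH1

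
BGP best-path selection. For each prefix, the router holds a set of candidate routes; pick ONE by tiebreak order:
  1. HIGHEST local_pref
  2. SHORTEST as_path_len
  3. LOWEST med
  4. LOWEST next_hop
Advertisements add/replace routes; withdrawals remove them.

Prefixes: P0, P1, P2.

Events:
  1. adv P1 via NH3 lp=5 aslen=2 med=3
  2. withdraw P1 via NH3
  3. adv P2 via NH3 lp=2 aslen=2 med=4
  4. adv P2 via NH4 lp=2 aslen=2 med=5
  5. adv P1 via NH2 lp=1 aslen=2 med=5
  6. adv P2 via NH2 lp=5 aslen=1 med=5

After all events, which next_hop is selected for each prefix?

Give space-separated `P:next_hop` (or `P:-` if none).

Answer: P0:- P1:NH2 P2:NH2

Derivation:
Op 1: best P0=- P1=NH3 P2=-
Op 2: best P0=- P1=- P2=-
Op 3: best P0=- P1=- P2=NH3
Op 4: best P0=- P1=- P2=NH3
Op 5: best P0=- P1=NH2 P2=NH3
Op 6: best P0=- P1=NH2 P2=NH2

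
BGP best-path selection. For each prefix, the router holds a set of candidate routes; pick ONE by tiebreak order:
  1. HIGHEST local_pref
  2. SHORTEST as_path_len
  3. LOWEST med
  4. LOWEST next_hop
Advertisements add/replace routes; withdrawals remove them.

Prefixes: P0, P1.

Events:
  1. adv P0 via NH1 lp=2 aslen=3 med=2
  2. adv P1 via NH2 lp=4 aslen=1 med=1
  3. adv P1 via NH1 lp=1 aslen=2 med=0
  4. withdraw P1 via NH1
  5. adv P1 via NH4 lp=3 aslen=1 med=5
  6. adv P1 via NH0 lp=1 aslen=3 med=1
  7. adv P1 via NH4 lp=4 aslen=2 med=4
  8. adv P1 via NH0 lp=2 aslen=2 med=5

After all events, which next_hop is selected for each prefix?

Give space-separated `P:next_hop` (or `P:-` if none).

Answer: P0:NH1 P1:NH2

Derivation:
Op 1: best P0=NH1 P1=-
Op 2: best P0=NH1 P1=NH2
Op 3: best P0=NH1 P1=NH2
Op 4: best P0=NH1 P1=NH2
Op 5: best P0=NH1 P1=NH2
Op 6: best P0=NH1 P1=NH2
Op 7: best P0=NH1 P1=NH2
Op 8: best P0=NH1 P1=NH2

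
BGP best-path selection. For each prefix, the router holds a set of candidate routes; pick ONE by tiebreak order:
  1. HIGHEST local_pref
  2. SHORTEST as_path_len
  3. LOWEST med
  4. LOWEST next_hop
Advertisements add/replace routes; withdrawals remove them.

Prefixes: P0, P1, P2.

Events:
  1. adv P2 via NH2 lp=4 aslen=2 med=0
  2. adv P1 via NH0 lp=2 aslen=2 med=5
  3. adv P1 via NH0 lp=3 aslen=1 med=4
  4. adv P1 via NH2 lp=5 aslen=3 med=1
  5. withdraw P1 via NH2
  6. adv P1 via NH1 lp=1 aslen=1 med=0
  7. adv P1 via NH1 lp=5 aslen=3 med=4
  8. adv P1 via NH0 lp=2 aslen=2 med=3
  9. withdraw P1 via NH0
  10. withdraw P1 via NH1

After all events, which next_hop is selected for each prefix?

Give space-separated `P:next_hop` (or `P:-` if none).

Op 1: best P0=- P1=- P2=NH2
Op 2: best P0=- P1=NH0 P2=NH2
Op 3: best P0=- P1=NH0 P2=NH2
Op 4: best P0=- P1=NH2 P2=NH2
Op 5: best P0=- P1=NH0 P2=NH2
Op 6: best P0=- P1=NH0 P2=NH2
Op 7: best P0=- P1=NH1 P2=NH2
Op 8: best P0=- P1=NH1 P2=NH2
Op 9: best P0=- P1=NH1 P2=NH2
Op 10: best P0=- P1=- P2=NH2

Answer: P0:- P1:- P2:NH2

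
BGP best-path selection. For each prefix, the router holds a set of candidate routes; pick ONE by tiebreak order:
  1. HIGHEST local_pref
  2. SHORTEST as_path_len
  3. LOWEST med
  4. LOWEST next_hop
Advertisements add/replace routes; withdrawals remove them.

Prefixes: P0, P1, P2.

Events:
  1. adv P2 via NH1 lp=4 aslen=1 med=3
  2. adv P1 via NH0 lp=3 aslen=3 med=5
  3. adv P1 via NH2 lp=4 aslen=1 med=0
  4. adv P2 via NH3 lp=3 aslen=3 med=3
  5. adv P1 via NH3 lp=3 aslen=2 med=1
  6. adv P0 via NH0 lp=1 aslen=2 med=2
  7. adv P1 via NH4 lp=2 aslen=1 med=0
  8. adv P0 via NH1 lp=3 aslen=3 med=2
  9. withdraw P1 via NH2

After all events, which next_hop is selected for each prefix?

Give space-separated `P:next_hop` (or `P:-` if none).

Op 1: best P0=- P1=- P2=NH1
Op 2: best P0=- P1=NH0 P2=NH1
Op 3: best P0=- P1=NH2 P2=NH1
Op 4: best P0=- P1=NH2 P2=NH1
Op 5: best P0=- P1=NH2 P2=NH1
Op 6: best P0=NH0 P1=NH2 P2=NH1
Op 7: best P0=NH0 P1=NH2 P2=NH1
Op 8: best P0=NH1 P1=NH2 P2=NH1
Op 9: best P0=NH1 P1=NH3 P2=NH1

Answer: P0:NH1 P1:NH3 P2:NH1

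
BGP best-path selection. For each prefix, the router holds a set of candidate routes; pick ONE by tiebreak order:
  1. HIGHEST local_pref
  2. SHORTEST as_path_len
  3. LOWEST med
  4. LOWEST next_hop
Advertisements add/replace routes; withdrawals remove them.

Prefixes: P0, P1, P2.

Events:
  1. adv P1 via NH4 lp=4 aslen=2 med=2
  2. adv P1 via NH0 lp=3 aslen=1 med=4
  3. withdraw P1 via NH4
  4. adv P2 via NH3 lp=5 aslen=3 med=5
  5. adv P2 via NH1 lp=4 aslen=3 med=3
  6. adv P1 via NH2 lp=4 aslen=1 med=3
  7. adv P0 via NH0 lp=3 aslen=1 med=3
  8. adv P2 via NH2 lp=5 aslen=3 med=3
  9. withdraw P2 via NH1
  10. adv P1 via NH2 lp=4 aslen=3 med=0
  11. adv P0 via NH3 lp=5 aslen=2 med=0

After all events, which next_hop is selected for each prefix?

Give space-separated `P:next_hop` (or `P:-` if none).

Op 1: best P0=- P1=NH4 P2=-
Op 2: best P0=- P1=NH4 P2=-
Op 3: best P0=- P1=NH0 P2=-
Op 4: best P0=- P1=NH0 P2=NH3
Op 5: best P0=- P1=NH0 P2=NH3
Op 6: best P0=- P1=NH2 P2=NH3
Op 7: best P0=NH0 P1=NH2 P2=NH3
Op 8: best P0=NH0 P1=NH2 P2=NH2
Op 9: best P0=NH0 P1=NH2 P2=NH2
Op 10: best P0=NH0 P1=NH2 P2=NH2
Op 11: best P0=NH3 P1=NH2 P2=NH2

Answer: P0:NH3 P1:NH2 P2:NH2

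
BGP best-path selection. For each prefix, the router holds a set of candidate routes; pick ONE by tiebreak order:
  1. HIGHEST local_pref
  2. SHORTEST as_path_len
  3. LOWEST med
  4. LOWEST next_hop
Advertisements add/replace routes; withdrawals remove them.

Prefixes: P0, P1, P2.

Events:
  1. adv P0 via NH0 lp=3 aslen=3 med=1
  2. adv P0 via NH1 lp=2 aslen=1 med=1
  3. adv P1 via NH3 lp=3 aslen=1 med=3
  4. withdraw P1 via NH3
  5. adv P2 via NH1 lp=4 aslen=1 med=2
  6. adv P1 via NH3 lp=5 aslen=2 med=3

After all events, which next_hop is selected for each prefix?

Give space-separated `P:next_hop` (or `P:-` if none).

Answer: P0:NH0 P1:NH3 P2:NH1

Derivation:
Op 1: best P0=NH0 P1=- P2=-
Op 2: best P0=NH0 P1=- P2=-
Op 3: best P0=NH0 P1=NH3 P2=-
Op 4: best P0=NH0 P1=- P2=-
Op 5: best P0=NH0 P1=- P2=NH1
Op 6: best P0=NH0 P1=NH3 P2=NH1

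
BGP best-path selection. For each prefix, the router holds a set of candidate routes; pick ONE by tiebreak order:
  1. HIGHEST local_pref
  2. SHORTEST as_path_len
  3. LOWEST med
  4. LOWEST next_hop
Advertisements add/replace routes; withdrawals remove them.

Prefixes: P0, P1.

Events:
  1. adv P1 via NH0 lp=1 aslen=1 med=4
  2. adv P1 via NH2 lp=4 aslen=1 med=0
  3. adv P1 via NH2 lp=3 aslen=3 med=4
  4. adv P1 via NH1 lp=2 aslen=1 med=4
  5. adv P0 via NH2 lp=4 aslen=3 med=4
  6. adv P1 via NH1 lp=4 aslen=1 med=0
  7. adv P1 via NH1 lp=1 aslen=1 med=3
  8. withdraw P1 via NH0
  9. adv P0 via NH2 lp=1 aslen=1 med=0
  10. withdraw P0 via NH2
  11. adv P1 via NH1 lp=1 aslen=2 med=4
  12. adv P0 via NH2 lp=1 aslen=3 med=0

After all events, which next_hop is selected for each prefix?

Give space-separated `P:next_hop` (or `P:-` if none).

Answer: P0:NH2 P1:NH2

Derivation:
Op 1: best P0=- P1=NH0
Op 2: best P0=- P1=NH2
Op 3: best P0=- P1=NH2
Op 4: best P0=- P1=NH2
Op 5: best P0=NH2 P1=NH2
Op 6: best P0=NH2 P1=NH1
Op 7: best P0=NH2 P1=NH2
Op 8: best P0=NH2 P1=NH2
Op 9: best P0=NH2 P1=NH2
Op 10: best P0=- P1=NH2
Op 11: best P0=- P1=NH2
Op 12: best P0=NH2 P1=NH2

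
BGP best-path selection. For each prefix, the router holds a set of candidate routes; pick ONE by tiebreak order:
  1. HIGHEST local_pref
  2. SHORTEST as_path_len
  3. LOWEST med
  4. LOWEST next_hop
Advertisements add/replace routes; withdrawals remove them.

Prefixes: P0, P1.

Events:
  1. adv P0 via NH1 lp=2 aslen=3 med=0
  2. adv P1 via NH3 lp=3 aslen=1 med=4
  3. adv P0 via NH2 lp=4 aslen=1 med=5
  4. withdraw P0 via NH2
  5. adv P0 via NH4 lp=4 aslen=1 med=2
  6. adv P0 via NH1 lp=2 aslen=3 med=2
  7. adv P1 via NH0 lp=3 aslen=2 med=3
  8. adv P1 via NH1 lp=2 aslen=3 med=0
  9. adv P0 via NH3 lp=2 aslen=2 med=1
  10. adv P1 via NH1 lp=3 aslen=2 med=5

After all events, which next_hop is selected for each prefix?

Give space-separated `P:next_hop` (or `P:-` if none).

Op 1: best P0=NH1 P1=-
Op 2: best P0=NH1 P1=NH3
Op 3: best P0=NH2 P1=NH3
Op 4: best P0=NH1 P1=NH3
Op 5: best P0=NH4 P1=NH3
Op 6: best P0=NH4 P1=NH3
Op 7: best P0=NH4 P1=NH3
Op 8: best P0=NH4 P1=NH3
Op 9: best P0=NH4 P1=NH3
Op 10: best P0=NH4 P1=NH3

Answer: P0:NH4 P1:NH3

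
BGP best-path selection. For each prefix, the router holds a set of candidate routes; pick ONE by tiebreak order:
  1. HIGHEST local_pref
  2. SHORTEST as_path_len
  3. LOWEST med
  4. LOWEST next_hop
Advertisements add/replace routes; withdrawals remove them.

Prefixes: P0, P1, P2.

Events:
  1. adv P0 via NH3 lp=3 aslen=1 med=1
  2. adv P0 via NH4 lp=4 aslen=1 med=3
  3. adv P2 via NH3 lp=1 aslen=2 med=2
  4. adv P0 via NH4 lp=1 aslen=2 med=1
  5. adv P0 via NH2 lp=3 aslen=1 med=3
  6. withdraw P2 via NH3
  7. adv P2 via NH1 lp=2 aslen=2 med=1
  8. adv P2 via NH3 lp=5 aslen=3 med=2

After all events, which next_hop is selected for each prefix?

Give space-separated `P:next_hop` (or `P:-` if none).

Op 1: best P0=NH3 P1=- P2=-
Op 2: best P0=NH4 P1=- P2=-
Op 3: best P0=NH4 P1=- P2=NH3
Op 4: best P0=NH3 P1=- P2=NH3
Op 5: best P0=NH3 P1=- P2=NH3
Op 6: best P0=NH3 P1=- P2=-
Op 7: best P0=NH3 P1=- P2=NH1
Op 8: best P0=NH3 P1=- P2=NH3

Answer: P0:NH3 P1:- P2:NH3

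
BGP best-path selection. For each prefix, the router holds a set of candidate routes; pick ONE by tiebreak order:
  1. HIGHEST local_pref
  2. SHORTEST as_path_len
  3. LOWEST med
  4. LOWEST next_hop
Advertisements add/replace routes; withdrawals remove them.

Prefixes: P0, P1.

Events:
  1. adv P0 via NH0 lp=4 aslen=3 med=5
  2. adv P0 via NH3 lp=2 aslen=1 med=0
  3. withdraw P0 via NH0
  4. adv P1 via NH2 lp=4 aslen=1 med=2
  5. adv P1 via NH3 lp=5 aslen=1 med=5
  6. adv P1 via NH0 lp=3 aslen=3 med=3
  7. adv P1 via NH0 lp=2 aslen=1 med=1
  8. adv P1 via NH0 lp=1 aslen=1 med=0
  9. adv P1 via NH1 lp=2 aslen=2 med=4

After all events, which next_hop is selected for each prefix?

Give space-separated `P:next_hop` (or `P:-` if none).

Answer: P0:NH3 P1:NH3

Derivation:
Op 1: best P0=NH0 P1=-
Op 2: best P0=NH0 P1=-
Op 3: best P0=NH3 P1=-
Op 4: best P0=NH3 P1=NH2
Op 5: best P0=NH3 P1=NH3
Op 6: best P0=NH3 P1=NH3
Op 7: best P0=NH3 P1=NH3
Op 8: best P0=NH3 P1=NH3
Op 9: best P0=NH3 P1=NH3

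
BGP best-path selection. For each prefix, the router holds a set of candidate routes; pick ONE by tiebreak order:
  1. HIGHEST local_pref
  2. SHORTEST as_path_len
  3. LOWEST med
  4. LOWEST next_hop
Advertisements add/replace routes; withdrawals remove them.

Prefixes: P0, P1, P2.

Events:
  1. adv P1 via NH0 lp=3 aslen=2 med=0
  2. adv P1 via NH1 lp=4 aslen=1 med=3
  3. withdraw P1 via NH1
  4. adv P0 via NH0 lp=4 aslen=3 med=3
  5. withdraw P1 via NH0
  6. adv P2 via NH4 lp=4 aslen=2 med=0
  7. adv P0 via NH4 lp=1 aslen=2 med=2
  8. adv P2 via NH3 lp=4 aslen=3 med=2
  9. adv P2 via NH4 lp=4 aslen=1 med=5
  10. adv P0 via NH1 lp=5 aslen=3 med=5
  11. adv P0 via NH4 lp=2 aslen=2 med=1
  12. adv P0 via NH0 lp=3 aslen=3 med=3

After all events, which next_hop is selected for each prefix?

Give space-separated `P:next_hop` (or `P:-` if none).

Answer: P0:NH1 P1:- P2:NH4

Derivation:
Op 1: best P0=- P1=NH0 P2=-
Op 2: best P0=- P1=NH1 P2=-
Op 3: best P0=- P1=NH0 P2=-
Op 4: best P0=NH0 P1=NH0 P2=-
Op 5: best P0=NH0 P1=- P2=-
Op 6: best P0=NH0 P1=- P2=NH4
Op 7: best P0=NH0 P1=- P2=NH4
Op 8: best P0=NH0 P1=- P2=NH4
Op 9: best P0=NH0 P1=- P2=NH4
Op 10: best P0=NH1 P1=- P2=NH4
Op 11: best P0=NH1 P1=- P2=NH4
Op 12: best P0=NH1 P1=- P2=NH4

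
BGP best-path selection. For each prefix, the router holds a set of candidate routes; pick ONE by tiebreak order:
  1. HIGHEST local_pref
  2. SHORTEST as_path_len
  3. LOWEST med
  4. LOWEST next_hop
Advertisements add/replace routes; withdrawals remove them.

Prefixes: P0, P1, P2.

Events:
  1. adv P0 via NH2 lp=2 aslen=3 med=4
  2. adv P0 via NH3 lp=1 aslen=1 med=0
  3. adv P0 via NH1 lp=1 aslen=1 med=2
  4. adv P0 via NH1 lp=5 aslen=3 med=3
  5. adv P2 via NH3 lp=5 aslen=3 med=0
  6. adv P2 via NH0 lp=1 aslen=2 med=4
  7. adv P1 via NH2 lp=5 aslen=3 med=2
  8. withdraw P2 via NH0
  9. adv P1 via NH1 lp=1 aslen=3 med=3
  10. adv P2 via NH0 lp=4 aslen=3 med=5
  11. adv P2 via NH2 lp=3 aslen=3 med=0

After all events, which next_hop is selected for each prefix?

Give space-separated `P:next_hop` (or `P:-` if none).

Answer: P0:NH1 P1:NH2 P2:NH3

Derivation:
Op 1: best P0=NH2 P1=- P2=-
Op 2: best P0=NH2 P1=- P2=-
Op 3: best P0=NH2 P1=- P2=-
Op 4: best P0=NH1 P1=- P2=-
Op 5: best P0=NH1 P1=- P2=NH3
Op 6: best P0=NH1 P1=- P2=NH3
Op 7: best P0=NH1 P1=NH2 P2=NH3
Op 8: best P0=NH1 P1=NH2 P2=NH3
Op 9: best P0=NH1 P1=NH2 P2=NH3
Op 10: best P0=NH1 P1=NH2 P2=NH3
Op 11: best P0=NH1 P1=NH2 P2=NH3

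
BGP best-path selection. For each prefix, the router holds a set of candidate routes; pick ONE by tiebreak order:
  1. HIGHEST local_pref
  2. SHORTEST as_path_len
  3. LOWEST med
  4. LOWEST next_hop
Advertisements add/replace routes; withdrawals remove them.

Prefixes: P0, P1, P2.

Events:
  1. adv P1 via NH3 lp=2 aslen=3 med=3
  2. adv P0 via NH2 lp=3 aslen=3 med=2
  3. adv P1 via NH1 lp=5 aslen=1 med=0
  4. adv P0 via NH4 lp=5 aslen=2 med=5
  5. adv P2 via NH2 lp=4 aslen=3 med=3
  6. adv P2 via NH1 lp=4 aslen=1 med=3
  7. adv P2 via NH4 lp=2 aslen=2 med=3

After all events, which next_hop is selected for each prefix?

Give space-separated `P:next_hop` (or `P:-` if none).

Op 1: best P0=- P1=NH3 P2=-
Op 2: best P0=NH2 P1=NH3 P2=-
Op 3: best P0=NH2 P1=NH1 P2=-
Op 4: best P0=NH4 P1=NH1 P2=-
Op 5: best P0=NH4 P1=NH1 P2=NH2
Op 6: best P0=NH4 P1=NH1 P2=NH1
Op 7: best P0=NH4 P1=NH1 P2=NH1

Answer: P0:NH4 P1:NH1 P2:NH1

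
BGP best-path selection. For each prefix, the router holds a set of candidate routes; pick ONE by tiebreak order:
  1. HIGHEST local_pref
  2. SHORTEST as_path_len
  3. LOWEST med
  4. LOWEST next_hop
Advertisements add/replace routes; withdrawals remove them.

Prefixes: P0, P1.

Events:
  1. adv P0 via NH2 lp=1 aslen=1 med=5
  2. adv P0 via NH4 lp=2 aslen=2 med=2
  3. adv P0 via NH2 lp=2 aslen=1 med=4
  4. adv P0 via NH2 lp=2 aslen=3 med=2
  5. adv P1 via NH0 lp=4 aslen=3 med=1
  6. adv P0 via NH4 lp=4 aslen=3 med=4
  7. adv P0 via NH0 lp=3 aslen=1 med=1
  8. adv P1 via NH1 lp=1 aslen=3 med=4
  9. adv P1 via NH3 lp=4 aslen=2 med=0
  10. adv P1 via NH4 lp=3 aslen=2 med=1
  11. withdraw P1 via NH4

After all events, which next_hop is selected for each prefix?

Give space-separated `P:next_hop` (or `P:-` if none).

Answer: P0:NH4 P1:NH3

Derivation:
Op 1: best P0=NH2 P1=-
Op 2: best P0=NH4 P1=-
Op 3: best P0=NH2 P1=-
Op 4: best P0=NH4 P1=-
Op 5: best P0=NH4 P1=NH0
Op 6: best P0=NH4 P1=NH0
Op 7: best P0=NH4 P1=NH0
Op 8: best P0=NH4 P1=NH0
Op 9: best P0=NH4 P1=NH3
Op 10: best P0=NH4 P1=NH3
Op 11: best P0=NH4 P1=NH3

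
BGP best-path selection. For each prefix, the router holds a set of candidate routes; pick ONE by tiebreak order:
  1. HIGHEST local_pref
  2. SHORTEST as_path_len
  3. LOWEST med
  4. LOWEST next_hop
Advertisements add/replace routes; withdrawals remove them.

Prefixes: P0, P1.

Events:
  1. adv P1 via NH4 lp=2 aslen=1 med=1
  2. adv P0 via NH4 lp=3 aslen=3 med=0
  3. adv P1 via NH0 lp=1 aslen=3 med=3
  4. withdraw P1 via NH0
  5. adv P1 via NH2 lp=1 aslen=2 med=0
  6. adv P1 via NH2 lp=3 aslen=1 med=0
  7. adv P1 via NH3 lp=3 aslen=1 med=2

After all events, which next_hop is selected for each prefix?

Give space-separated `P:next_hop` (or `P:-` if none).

Answer: P0:NH4 P1:NH2

Derivation:
Op 1: best P0=- P1=NH4
Op 2: best P0=NH4 P1=NH4
Op 3: best P0=NH4 P1=NH4
Op 4: best P0=NH4 P1=NH4
Op 5: best P0=NH4 P1=NH4
Op 6: best P0=NH4 P1=NH2
Op 7: best P0=NH4 P1=NH2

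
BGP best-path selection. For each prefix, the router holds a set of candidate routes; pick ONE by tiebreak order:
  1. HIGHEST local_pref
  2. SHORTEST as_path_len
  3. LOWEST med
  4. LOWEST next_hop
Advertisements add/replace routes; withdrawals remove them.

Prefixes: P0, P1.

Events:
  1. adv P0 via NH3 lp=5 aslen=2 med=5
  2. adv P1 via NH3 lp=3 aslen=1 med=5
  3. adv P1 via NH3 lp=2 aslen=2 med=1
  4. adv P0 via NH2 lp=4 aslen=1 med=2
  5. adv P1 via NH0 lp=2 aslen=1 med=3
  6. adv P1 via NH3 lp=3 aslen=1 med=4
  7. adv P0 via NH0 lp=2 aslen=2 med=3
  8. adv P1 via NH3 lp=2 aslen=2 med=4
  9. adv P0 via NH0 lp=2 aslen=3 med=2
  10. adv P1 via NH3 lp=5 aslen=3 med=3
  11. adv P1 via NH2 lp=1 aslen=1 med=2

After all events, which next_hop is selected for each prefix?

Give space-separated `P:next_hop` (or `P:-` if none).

Op 1: best P0=NH3 P1=-
Op 2: best P0=NH3 P1=NH3
Op 3: best P0=NH3 P1=NH3
Op 4: best P0=NH3 P1=NH3
Op 5: best P0=NH3 P1=NH0
Op 6: best P0=NH3 P1=NH3
Op 7: best P0=NH3 P1=NH3
Op 8: best P0=NH3 P1=NH0
Op 9: best P0=NH3 P1=NH0
Op 10: best P0=NH3 P1=NH3
Op 11: best P0=NH3 P1=NH3

Answer: P0:NH3 P1:NH3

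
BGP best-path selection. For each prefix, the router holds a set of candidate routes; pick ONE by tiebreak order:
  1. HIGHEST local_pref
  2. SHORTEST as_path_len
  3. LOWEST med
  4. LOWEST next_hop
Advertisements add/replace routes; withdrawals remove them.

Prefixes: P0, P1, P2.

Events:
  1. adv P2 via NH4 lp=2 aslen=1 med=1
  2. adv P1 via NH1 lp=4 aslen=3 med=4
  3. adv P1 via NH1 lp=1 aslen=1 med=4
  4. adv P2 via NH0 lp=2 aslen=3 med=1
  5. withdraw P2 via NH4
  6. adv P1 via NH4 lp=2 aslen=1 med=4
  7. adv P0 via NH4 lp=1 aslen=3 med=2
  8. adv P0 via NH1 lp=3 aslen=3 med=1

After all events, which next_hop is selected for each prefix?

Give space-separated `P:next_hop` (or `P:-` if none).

Answer: P0:NH1 P1:NH4 P2:NH0

Derivation:
Op 1: best P0=- P1=- P2=NH4
Op 2: best P0=- P1=NH1 P2=NH4
Op 3: best P0=- P1=NH1 P2=NH4
Op 4: best P0=- P1=NH1 P2=NH4
Op 5: best P0=- P1=NH1 P2=NH0
Op 6: best P0=- P1=NH4 P2=NH0
Op 7: best P0=NH4 P1=NH4 P2=NH0
Op 8: best P0=NH1 P1=NH4 P2=NH0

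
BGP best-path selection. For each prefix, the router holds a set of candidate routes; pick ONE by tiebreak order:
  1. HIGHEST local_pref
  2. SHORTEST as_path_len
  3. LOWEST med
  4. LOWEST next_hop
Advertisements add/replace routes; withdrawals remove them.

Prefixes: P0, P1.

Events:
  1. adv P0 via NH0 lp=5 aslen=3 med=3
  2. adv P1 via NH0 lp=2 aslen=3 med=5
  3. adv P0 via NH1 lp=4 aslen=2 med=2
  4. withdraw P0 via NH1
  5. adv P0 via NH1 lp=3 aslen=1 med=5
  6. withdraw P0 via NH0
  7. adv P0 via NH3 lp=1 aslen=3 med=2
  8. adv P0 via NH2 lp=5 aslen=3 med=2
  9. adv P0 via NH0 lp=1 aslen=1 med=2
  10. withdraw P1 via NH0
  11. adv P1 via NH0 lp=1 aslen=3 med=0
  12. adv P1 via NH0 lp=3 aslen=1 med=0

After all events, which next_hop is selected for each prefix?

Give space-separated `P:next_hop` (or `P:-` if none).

Op 1: best P0=NH0 P1=-
Op 2: best P0=NH0 P1=NH0
Op 3: best P0=NH0 P1=NH0
Op 4: best P0=NH0 P1=NH0
Op 5: best P0=NH0 P1=NH0
Op 6: best P0=NH1 P1=NH0
Op 7: best P0=NH1 P1=NH0
Op 8: best P0=NH2 P1=NH0
Op 9: best P0=NH2 P1=NH0
Op 10: best P0=NH2 P1=-
Op 11: best P0=NH2 P1=NH0
Op 12: best P0=NH2 P1=NH0

Answer: P0:NH2 P1:NH0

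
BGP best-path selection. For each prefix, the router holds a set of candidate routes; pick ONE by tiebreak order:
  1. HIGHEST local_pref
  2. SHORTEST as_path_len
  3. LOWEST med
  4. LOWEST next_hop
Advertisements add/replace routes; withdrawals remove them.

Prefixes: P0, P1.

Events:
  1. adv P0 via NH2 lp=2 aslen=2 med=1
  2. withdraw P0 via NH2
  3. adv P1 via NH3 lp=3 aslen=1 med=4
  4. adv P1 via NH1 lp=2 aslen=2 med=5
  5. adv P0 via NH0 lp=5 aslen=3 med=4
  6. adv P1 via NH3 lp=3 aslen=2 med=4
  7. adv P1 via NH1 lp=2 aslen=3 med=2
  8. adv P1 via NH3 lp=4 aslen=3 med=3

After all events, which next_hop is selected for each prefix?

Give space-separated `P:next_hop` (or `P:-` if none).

Answer: P0:NH0 P1:NH3

Derivation:
Op 1: best P0=NH2 P1=-
Op 2: best P0=- P1=-
Op 3: best P0=- P1=NH3
Op 4: best P0=- P1=NH3
Op 5: best P0=NH0 P1=NH3
Op 6: best P0=NH0 P1=NH3
Op 7: best P0=NH0 P1=NH3
Op 8: best P0=NH0 P1=NH3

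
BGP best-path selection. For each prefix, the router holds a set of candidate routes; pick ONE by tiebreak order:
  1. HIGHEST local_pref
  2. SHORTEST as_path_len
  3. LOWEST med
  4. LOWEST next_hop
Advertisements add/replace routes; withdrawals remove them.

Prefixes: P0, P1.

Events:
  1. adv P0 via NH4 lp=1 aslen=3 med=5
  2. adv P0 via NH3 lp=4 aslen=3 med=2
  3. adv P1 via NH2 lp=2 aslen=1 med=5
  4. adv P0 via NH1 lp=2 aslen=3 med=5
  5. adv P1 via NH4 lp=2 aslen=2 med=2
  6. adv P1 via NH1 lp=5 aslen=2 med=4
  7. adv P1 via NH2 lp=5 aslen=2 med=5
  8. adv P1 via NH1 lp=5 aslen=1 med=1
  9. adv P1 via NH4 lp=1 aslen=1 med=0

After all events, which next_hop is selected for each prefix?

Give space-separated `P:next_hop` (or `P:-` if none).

Answer: P0:NH3 P1:NH1

Derivation:
Op 1: best P0=NH4 P1=-
Op 2: best P0=NH3 P1=-
Op 3: best P0=NH3 P1=NH2
Op 4: best P0=NH3 P1=NH2
Op 5: best P0=NH3 P1=NH2
Op 6: best P0=NH3 P1=NH1
Op 7: best P0=NH3 P1=NH1
Op 8: best P0=NH3 P1=NH1
Op 9: best P0=NH3 P1=NH1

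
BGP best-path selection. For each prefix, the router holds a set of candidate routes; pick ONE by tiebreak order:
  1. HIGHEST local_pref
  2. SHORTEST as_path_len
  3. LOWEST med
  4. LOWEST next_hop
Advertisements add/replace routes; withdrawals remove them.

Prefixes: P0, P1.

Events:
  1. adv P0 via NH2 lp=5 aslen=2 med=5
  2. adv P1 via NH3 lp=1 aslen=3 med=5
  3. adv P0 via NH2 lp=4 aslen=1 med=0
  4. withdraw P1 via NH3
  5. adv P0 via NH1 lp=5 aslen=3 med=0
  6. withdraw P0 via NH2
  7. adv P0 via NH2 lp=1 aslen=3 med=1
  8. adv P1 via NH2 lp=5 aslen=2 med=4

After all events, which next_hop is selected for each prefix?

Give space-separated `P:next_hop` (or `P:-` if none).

Op 1: best P0=NH2 P1=-
Op 2: best P0=NH2 P1=NH3
Op 3: best P0=NH2 P1=NH3
Op 4: best P0=NH2 P1=-
Op 5: best P0=NH1 P1=-
Op 6: best P0=NH1 P1=-
Op 7: best P0=NH1 P1=-
Op 8: best P0=NH1 P1=NH2

Answer: P0:NH1 P1:NH2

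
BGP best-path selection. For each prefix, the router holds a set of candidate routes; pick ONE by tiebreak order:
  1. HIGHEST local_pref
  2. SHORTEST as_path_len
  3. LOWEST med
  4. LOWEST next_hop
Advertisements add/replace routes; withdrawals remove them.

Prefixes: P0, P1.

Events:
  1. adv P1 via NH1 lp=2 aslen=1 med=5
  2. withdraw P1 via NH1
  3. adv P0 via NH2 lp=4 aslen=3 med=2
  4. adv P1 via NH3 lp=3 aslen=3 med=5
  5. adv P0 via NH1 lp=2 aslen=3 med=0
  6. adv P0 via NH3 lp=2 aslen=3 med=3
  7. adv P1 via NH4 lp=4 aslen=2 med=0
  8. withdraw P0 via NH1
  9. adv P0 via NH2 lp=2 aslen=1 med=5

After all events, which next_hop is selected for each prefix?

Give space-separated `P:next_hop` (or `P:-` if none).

Answer: P0:NH2 P1:NH4

Derivation:
Op 1: best P0=- P1=NH1
Op 2: best P0=- P1=-
Op 3: best P0=NH2 P1=-
Op 4: best P0=NH2 P1=NH3
Op 5: best P0=NH2 P1=NH3
Op 6: best P0=NH2 P1=NH3
Op 7: best P0=NH2 P1=NH4
Op 8: best P0=NH2 P1=NH4
Op 9: best P0=NH2 P1=NH4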